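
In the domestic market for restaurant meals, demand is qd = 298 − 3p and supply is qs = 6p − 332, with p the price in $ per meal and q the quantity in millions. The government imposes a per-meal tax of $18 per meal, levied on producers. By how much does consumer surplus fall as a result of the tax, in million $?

Without the tax, 298 − 3p = 6p − 332 gives 9p = 630, so p* = $70 and q* = 88.
With the tax collected from producers, supply shifts: qs = 6(p − 18) − 332.
Solving gives q = 52 with consumers paying $82 and producers receiving $64 (the $18 wedge).
ΔCS is the trapezoid between Q = 52 and Q = 88 of height $12: ½ · (88 + 52) · 12 = $840.

Consumer surplus falls by $840 million.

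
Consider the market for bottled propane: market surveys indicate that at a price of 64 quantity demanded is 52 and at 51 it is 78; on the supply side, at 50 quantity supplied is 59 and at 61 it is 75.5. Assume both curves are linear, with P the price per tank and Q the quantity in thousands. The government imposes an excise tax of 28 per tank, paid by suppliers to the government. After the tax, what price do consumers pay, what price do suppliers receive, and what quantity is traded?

Demand slope: (78 − 52)/(51 − 64) = -2, so Qd = 180 − 2P.
Supply slope: (75.5 − 59)/(61 − 50) = 1.5, so Qs = 1.5P − 16.
Without the tax, 180 − 2P = 1.5P − 16 gives 3.5P = 196, so P* = 56 and Q* = 68.
With the tax collected from suppliers, supply shifts: Qs = 1.5(P − 28) − 16.
New equilibrium: consumers pay 68, suppliers receive 40, Q = 44. (Wedge: Pb − Ps = 28.)
The less price-elastic side of the market bears the larger share of a per-unit tax.

Consumers pay 68; suppliers receive 40; quantity = 44.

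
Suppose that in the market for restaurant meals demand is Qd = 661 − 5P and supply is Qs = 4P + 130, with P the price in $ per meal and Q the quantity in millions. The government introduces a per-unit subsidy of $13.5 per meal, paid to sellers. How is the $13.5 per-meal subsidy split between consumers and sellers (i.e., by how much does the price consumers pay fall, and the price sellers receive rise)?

Before the subsidy: set 661 − 5P = 4P + 130 → P* = $59, Q* = 366.
With a per-unit subsidy paid to sellers, each receives P + 13.5 per unit sold, so supply becomes Qs = 4(P + 13.5) + 130.
New equilibrium: consumers pay $53, sellers receive $66.5, Q = 396. (Wedge: Pb − Ps = −13.5.)
Gain to consumers: $6; to sellers: $7.5. (They sum to $13.5.)

Consumers gain $6 per meal; sellers gain $7.5 per meal.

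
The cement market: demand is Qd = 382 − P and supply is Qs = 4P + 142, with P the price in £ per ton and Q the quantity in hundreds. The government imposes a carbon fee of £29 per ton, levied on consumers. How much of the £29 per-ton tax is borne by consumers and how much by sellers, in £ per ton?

Before the tax: set 382 − P = 4P + 142 → P* = £48, Q* = 334.
With the tax collected from consumers, demand (in seller-price terms) shifts: Qd = 382 − (P + 29).
Solving gives Q = 310.8 with consumers paying £71.2 and sellers receiving £42.2 (the £29 wedge).
Burden on consumers: £23.2; on sellers: £5.8. (They sum to £29.)

Consumers bear £23.2 per ton; sellers bear £5.8 per ton.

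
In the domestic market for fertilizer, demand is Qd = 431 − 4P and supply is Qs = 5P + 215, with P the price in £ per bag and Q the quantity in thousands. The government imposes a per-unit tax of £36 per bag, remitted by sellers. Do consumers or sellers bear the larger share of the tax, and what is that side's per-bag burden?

Consumers bear the larger share: £20 per bag.

Without the tax, 431 − 4P = 5P + 215 gives 9P = 216, so P* = £24 and Q* = 335.
With the tax collected from sellers, supply shifts: Qs = 5(P − 36) + 215.
New equilibrium: consumers pay £44, sellers receive £8, Q = 255. (Wedge: Pb − Ps = 36.)
Per-bag burden: consumers £20, sellers £16.
Consumers take the larger share because demand is less price-elastic here (demand slope 4 vs supply slope 5).
The less price-elastic side of the market bears the larger share of a per-unit tax.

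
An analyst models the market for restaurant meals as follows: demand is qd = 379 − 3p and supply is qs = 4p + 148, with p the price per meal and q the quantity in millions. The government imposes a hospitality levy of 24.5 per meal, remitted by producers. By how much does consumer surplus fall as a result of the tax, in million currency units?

Consumer surplus falls by 3626 million.

Without the tax, 379 − 3p = 4p + 148 gives 7p = 231, so p* = 33 and q* = 280.
With the tax collected from producers, supply shifts: qs = 4(p − 24.5) + 148.
Solving gives q = 238 with consumers paying 47 and producers receiving 22.5 (the 24.5 wedge).
ΔCS is the trapezoid between Q = 238 and Q = 280 of height 14: ½ · (280 + 238) · 14 = 3626.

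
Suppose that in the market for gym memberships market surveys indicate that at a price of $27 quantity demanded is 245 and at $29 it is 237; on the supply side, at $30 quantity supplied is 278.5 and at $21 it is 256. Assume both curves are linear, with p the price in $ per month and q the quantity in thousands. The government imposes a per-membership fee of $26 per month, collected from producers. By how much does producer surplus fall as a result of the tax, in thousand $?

Demand slope: (237 − 245)/(29 − 27) = -4, so qd = 353 − 4p.
Supply slope: (256 − 278.5)/(21 − 30) = 2.5, so qs = 2.5p + 203.5.
Without the tax, 353 − 4p = 2.5p + 203.5 gives 6.5p = 149.5, so p* = $23 and q* = 261.
With the tax collected from producers, supply shifts: qs = 2.5(p − 26) + 203.5.
New equilibrium: consumers pay $33, producers receive $7, q = 221. (Wedge: pb − ps = 26.)
ΔPS is the trapezoid between Q = 221 and Q = 261 of height $16: ½ · (261 + 221) · 16 = $3856.

Producer surplus falls by $3856 thousand.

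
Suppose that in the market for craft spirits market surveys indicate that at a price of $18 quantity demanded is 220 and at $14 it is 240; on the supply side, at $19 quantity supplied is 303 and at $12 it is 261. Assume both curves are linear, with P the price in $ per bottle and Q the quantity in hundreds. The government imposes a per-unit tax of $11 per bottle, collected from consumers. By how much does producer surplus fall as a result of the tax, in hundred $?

Demand slope: (240 − 220)/(14 − 18) = -5, so Qd = 310 − 5P.
Supply slope: (261 − 303)/(12 − 19) = 6, so Qs = 6P + 189.
Before the tax: set 310 − 5P = 6P + 189 → P* = $11, Q* = 255.
With the tax collected from consumers, demand (in seller-price terms) shifts: Qd = 310 − 5(P + 11).
Solving gives Q = 225 with consumers paying $17 and sellers receiving $6 (the $11 wedge).
ΔPS is the trapezoid between Q = 225 and Q = 255 of height $5: ½ · (255 + 225) · 5 = $1200.

Producer surplus falls by $1200 hundred.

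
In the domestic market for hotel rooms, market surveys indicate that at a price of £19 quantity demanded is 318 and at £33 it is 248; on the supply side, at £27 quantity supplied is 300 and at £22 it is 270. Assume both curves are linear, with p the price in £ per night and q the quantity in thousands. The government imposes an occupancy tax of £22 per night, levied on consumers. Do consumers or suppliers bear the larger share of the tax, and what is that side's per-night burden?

Consumers bear the larger share: £12 per night.

Demand slope: (248 − 318)/(33 − 19) = -5, so qd = 413 − 5p.
Supply slope: (270 − 300)/(22 − 27) = 6, so qs = 6p + 138.
Before the tax: set 413 − 5p = 6p + 138 → p* = £25, q* = 288.
With the tax collected from consumers, demand (in seller-price terms) shifts: qd = 413 − 5(p + 22).
New equilibrium: consumers pay £37, suppliers receive £15, q = 228. (Wedge: pb − ps = 22.)
Per-night burden: consumers £12, suppliers £10.
Consumers take the larger share because demand is less price-elastic here (demand slope 5 vs supply slope 6).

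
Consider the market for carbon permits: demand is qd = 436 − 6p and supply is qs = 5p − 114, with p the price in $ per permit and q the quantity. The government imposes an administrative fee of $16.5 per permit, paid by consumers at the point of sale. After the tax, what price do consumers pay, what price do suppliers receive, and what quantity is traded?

Without the tax, 436 − 6p = 5p − 114 gives 11p = 550, so p* = $50 and q* = 136.
With the tax collected from consumers, demand (in seller-price terms) shifts: qd = 436 − 6(p + 16.5).
Solving gives q = 91 with consumers paying $57.5 and suppliers receiving $41 (the $16.5 wedge).
The less price-elastic side of the market bears the larger share of a per-unit tax.

Consumers pay $57.5; suppliers receive $41; quantity = 91.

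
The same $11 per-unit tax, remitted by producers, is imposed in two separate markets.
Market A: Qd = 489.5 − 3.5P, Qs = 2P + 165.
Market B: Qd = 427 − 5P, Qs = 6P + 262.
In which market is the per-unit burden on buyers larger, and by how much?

Market B, by $2.

Market A: pre-tax P* = $59, Q* = 283; post-tax Q = 269; per-unit burden on buyers = $4.
Market B: pre-tax P* = $15, Q* = 352; post-tax Q = 322; per-unit burden on buyers = $6.
Difference: $4 vs $6 → market B is larger by $2.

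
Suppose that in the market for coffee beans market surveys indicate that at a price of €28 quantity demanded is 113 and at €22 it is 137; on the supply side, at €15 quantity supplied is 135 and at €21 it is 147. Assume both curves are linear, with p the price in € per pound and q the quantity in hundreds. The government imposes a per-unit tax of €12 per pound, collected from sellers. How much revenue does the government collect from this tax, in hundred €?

Demand slope: (137 − 113)/(22 − 28) = -4, so qd = 225 − 4p.
Supply slope: (147 − 135)/(21 − 15) = 2, so qs = 2p + 105.
Before the tax: set 225 − 4p = 2p + 105 → p* = €20, q* = 145.
With the tax collected from sellers, supply shifts: qs = 2(p − 12) + 105.
Solving gives q = 129 with buyers paying €24 and sellers receiving €12 (the €12 wedge).
Revenue = t · Q = 12 · 129 = €1548.

Tax revenue = €1548 hundred.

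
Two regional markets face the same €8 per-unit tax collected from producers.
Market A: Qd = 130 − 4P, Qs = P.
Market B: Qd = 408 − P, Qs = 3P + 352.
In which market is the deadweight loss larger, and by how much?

Market A: pre-tax P* = €26, Q* = 26; post-tax Q = 19.6; deadweight loss = €25.6.
Market B: pre-tax P* = €14, Q* = 394; post-tax Q = 388; deadweight loss = €24.
Difference: €25.6 vs €24 → market A is larger by €1.6.

Market A, by €1.6.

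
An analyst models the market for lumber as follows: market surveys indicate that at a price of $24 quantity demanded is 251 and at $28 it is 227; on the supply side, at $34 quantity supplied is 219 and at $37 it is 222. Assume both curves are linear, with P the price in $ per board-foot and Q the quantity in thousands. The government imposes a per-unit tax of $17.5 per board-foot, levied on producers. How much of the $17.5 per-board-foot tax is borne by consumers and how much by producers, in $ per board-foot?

Demand slope: (227 − 251)/(28 − 24) = -6, so Qd = 395 − 6P.
Supply slope: (222 − 219)/(37 − 34) = 1, so Qs = P + 185.
Without the tax, 395 − 6P = P + 185 gives 7P = 210, so P* = $30 and Q* = 215.
With the tax collected from producers, supply shifts: Qs = (P − 17.5) + 185.
Solving gives Q = 200 with consumers paying $32.5 and producers receiving $15 (the $17.5 wedge).
Burden on consumers: $2.5; on producers: $15. (They sum to $17.5.)
The less price-elastic side of the market bears the larger share of a per-unit tax.

Consumers bear $2.5 per board-foot; producers bear $15 per board-foot.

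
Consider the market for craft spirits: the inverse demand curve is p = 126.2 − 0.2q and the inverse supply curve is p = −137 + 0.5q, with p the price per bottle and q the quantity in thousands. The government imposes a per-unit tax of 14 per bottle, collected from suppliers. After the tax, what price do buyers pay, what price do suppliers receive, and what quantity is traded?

Buyers pay 55; suppliers receive 41; quantity = 356.

Rewrite in direct form: qd = 631 − 5p and qs = 2p + 274.
Before the tax: set 631 − 5p = 2p + 274 → p* = 51, q* = 376.
With the tax collected from suppliers, supply shifts: qs = 2(p − 14) + 274.
New equilibrium: buyers pay 55, suppliers receive 41, q = 356. (Wedge: pb − ps = 14.)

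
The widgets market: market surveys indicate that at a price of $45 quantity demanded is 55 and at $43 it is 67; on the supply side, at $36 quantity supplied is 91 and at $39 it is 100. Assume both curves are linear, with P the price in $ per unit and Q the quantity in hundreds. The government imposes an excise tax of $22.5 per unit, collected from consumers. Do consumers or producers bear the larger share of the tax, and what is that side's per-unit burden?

Producers bear the larger share: $15 per unit.

Demand slope: (67 − 55)/(43 − 45) = -6, so Qd = 325 − 6P.
Supply slope: (100 − 91)/(39 − 36) = 3, so Qs = 3P − 17.
Before the tax: set 325 − 6P = 3P − 17 → P* = $38, Q* = 97.
With the tax collected from consumers, demand (in seller-price terms) shifts: Qd = 325 − 6(P + 22.5).
Solving gives Q = 52 with consumers paying $45.5 and producers receiving $23 (the $22.5 wedge).
Per-unit burden: consumers $7.5, producers $15.
Producers take the larger share because supply is less price-elastic here (demand slope 6 vs supply slope 3).
The less price-elastic side of the market bears the larger share of a per-unit tax.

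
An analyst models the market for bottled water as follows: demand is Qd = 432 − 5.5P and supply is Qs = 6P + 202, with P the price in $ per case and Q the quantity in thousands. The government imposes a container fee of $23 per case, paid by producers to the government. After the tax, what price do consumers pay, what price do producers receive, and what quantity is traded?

Consumers pay $32; producers receive $9; quantity = 256.

Without the tax, 432 − 5.5P = 6P + 202 gives 11.5P = 230, so P* = $20 and Q* = 322.
With the tax collected from producers, supply shifts: Qs = 6(P − 23) + 202.
Solving gives Q = 256 with consumers paying $32 and producers receiving $9 (the $23 wedge).
The less price-elastic side of the market bears the larger share of a per-unit tax.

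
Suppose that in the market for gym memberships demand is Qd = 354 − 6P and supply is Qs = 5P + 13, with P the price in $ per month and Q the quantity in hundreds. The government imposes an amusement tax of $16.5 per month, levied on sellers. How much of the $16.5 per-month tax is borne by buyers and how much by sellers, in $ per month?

Buyers bear $7.5 per month; sellers bear $9 per month.

Without the tax, 354 − 6P = 5P + 13 gives 11P = 341, so P* = $31 and Q* = 168.
With the tax collected from sellers, supply shifts: Qs = 5(P − 16.5) + 13.
New equilibrium: buyers pay $38.5, sellers receive $22, Q = 123. (Wedge: Pb − Ps = 16.5.)
Burden on buyers: $7.5; on sellers: $9. (They sum to $16.5.)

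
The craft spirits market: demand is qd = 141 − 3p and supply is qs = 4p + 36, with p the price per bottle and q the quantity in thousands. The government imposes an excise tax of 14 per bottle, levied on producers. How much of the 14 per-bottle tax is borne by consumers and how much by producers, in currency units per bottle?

Consumers bear 8 per bottle; producers bear 6 per bottle.

Before the tax: set 141 − 3p = 4p + 36 → p* = 15, q* = 96.
With the tax collected from producers, supply shifts: qs = 4(p − 14) + 36.
Solving gives q = 72 with consumers paying 23 and producers receiving 9 (the 14 wedge).
Burden on consumers: 8; on producers: 6. (They sum to 14.)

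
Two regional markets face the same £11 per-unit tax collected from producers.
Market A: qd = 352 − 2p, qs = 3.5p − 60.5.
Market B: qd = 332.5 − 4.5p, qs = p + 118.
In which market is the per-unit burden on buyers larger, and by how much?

Market A: pre-tax p* = £75, q* = 202; post-tax q = 188; per-unit burden on buyers = £7.
Market B: pre-tax p* = £39, q* = 157; post-tax q = 148; per-unit burden on buyers = £2.
Difference: £7 vs £2 → market A is larger by £5.

Market A, by £5.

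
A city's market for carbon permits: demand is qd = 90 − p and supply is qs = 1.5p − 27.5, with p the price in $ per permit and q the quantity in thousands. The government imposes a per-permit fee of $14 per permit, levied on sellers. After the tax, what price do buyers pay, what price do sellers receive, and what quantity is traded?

Before the tax: set 90 − p = 1.5p − 27.5 → p* = $47, q* = 43.
With the tax collected from sellers, supply shifts: qs = 1.5(p − 14) − 27.5.
Solving gives q = 34.6 with buyers paying $55.4 and sellers receiving $41.4 (the $14 wedge).
The less price-elastic side of the market bears the larger share of a per-unit tax.

Buyers pay $55.4; sellers receive $41.4; quantity = 34.6.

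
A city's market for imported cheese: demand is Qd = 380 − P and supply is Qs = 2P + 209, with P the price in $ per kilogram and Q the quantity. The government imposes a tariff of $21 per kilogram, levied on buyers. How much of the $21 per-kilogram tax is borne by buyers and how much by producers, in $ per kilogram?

Before the tax: set 380 − P = 2P + 209 → P* = $57, Q* = 323.
With the tax collected from buyers, demand (in seller-price terms) shifts: Qd = 380 − (P + 21).
Solving gives Q = 309 with buyers paying $71 and producers receiving $50 (the $21 wedge).
Burden on buyers: $14; on producers: $7. (They sum to $21.)
The less price-elastic side of the market bears the larger share of a per-unit tax.

Buyers bear $14 per kilogram; producers bear $7 per kilogram.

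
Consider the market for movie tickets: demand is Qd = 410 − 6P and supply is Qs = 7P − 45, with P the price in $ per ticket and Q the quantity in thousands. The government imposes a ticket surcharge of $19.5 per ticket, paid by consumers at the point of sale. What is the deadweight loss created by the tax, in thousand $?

Before the tax: set 410 − 6P = 7P − 45 → P* = $35, Q* = 200.
With the tax collected from consumers, demand (in seller-price terms) shifts: Qd = 410 − 6(P + 19.5).
New equilibrium: consumers pay $45.5, suppliers receive $26, Q = 137. (Wedge: Pb − Ps = 19.5.)
Quantity falls by |ΔQ| = |200 − 137| = 63.
DWL = ½ · t · |ΔQ| = ½ · 19.5 · 63 = $614.25.

Deadweight loss = $614.25 thousand.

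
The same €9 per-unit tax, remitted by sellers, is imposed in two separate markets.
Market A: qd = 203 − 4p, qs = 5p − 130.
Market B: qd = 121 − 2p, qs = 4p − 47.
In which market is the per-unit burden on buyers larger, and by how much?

Market B, by €1.

Market A: pre-tax p* = €37, q* = 55; post-tax q = 35; per-unit burden on buyers = €5.
Market B: pre-tax p* = €28, q* = 65; post-tax q = 53; per-unit burden on buyers = €6.
Difference: €5 vs €6 → market B is larger by €1.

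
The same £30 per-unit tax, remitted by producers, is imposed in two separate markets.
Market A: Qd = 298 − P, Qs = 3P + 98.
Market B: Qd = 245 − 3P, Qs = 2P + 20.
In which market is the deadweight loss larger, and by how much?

Market A: pre-tax P* = £50, Q* = 248; post-tax Q = 225.5; deadweight loss = £337.5.
Market B: pre-tax P* = £45, Q* = 110; post-tax Q = 74; deadweight loss = £540.
Difference: £337.5 vs £540 → market B is larger by £202.5.

Market B, by £202.5.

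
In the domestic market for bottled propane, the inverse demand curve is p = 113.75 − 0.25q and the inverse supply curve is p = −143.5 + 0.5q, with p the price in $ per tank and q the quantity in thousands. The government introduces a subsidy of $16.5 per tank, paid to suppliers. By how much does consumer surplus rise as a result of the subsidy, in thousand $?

Inverting to q(p) form: qd = 455 − 4p; qs = 2p + 287.
Before the subsidy: set 455 − 4p = 2p + 287 → p* = $28, q* = 343.
With a per-unit subsidy paid to suppliers, each receives p + 16.5 per unit sold, so supply becomes qs = 2(p + 16.5) + 287.
New equilibrium: buyers pay $22.5, suppliers receive $39, q = 365. (Wedge: pb − ps = −16.5.)
ΔCS is the trapezoid between Q = 365 and Q = 343 of height $5.5: ½ · (343 + 365) · 5.5 = $1947.

Consumer surplus rises by $1947 thousand.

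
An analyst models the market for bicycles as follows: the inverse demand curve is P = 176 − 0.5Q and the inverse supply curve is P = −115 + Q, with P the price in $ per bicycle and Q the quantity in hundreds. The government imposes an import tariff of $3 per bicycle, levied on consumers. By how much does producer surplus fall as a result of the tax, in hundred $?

Producer surplus falls by $386 hundred.

Rewrite in direct form: Qd = 352 − 2P and Qs = P + 115.
Before the tax: set 352 − 2P = P + 115 → P* = $79, Q* = 194.
With the tax collected from consumers, demand (in seller-price terms) shifts: Qd = 352 − 2(P + 3).
Solving gives Q = 192 with consumers paying $80 and sellers receiving $77 (the $3 wedge).
ΔPS is the trapezoid between Q = 192 and Q = 194 of height $2: ½ · (194 + 192) · 2 = $386.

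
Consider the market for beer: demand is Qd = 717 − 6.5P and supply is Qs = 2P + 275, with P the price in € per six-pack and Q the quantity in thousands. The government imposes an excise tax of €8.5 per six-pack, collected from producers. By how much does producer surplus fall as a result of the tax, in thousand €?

Producer surplus falls by €2421.25 thousand.

Without the tax, 717 − 6.5P = 2P + 275 gives 8.5P = 442, so P* = €52 and Q* = 379.
With the tax collected from producers, supply shifts: Qs = 2(P − 8.5) + 275.
Solving gives Q = 366 with consumers paying €54 and producers receiving €45.5 (the €8.5 wedge).
ΔPS is the trapezoid between Q = 366 and Q = 379 of height €6.5: ½ · (379 + 366) · 6.5 = €2421.25.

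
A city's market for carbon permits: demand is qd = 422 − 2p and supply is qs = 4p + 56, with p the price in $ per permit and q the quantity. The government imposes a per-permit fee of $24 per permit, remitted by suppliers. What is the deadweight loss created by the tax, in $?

Deadweight loss = $384.

Without the tax, 422 − 2p = 4p + 56 gives 6p = 366, so p* = $61 and q* = 300.
With the tax collected from suppliers, supply shifts: qs = 4(p − 24) + 56.
Solving gives q = 268 with consumers paying $77 and suppliers receiving $53 (the $24 wedge).
Quantity falls by |ΔQ| = |300 − 268| = 32.
DWL = ½ · t · |ΔQ| = ½ · 24 · 32 = $384.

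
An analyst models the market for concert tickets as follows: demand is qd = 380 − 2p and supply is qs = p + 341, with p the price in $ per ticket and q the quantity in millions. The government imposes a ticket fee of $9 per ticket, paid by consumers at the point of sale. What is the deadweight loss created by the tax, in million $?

Without the tax, 380 − 2p = p + 341 gives 3p = 39, so p* = $13 and q* = 354.
With the tax collected from consumers, demand (in seller-price terms) shifts: qd = 380 − 2(p + 9).
Solving gives q = 348 with consumers paying $16 and sellers receiving $7 (the $9 wedge).
Quantity falls by |ΔQ| = |354 − 348| = 6.
DWL = ½ · t · |ΔQ| = ½ · 9 · 6 = $27.

Deadweight loss = $27 million.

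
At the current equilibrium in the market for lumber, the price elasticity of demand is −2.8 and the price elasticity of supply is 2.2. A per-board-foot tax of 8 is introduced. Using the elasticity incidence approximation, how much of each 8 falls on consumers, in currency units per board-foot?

Consumers bear ≈ 3.52 per board-foot.

Incidence ratio: consumers' share ≈ εs / (εs + |εd|) = 2.2 / (2.2 + 2.8) = 0.44.
So consumers bear ≈ 0.44 × 8 = 3.52; sellers bear 4.48.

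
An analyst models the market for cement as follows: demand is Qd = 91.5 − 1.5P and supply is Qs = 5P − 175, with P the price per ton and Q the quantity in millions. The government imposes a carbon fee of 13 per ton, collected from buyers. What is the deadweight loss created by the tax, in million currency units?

Without the tax, 91.5 − 1.5P = 5P − 175 gives 6.5P = 266.5, so P* = 41 and Q* = 30.
With the tax collected from buyers, demand (in seller-price terms) shifts: Qd = 91.5 − 1.5(P + 13).
New equilibrium: buyers pay 51, producers receive 38, Q = 15. (Wedge: Pb − Ps = 13.)
Quantity falls by |ΔQ| = |30 − 15| = 15.
DWL = ½ · t · |ΔQ| = ½ · 13 · 15 = 97.5.

Deadweight loss = 97.5 million.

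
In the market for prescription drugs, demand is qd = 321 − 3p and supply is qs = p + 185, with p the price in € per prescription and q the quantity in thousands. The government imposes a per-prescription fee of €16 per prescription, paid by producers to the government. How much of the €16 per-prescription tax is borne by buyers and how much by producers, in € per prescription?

Without the tax, 321 − 3p = p + 185 gives 4p = 136, so p* = €34 and q* = 219.
With the tax collected from producers, supply shifts: qs = (p − 16) + 185.
New equilibrium: buyers pay €38, producers receive €22, q = 207. (Wedge: pb − ps = 16.)
Burden on buyers: €4; on producers: €12. (They sum to €16.)
The less price-elastic side of the market bears the larger share of a per-unit tax.

Buyers bear €4 per prescription; producers bear €12 per prescription.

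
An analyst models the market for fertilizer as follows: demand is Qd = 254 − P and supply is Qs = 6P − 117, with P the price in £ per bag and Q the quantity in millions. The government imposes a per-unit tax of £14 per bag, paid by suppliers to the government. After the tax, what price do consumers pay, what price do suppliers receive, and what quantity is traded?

Consumers pay £65; suppliers receive £51; quantity = 189.

Before the tax: set 254 − P = 6P − 117 → P* = £53, Q* = 201.
With the tax collected from suppliers, supply shifts: Qs = 6(P − 14) − 117.
New equilibrium: consumers pay £65, suppliers receive £51, Q = 189. (Wedge: Pb − Ps = 14.)
The less price-elastic side of the market bears the larger share of a per-unit tax.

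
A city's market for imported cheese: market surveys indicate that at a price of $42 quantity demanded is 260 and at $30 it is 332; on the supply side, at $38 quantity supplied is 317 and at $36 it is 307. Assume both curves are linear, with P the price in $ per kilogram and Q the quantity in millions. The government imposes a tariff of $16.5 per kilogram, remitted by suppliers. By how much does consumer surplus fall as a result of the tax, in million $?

Consumer surplus falls by $2096.25 million.

Demand slope: (332 − 260)/(30 − 42) = -6, so Qd = 512 − 6P.
Supply slope: (307 − 317)/(36 − 38) = 5, so Qs = 5P + 127.
Before the tax: set 512 − 6P = 5P + 127 → P* = $35, Q* = 302.
With the tax collected from suppliers, supply shifts: Qs = 5(P − 16.5) + 127.
Solving gives Q = 257 with consumers paying $42.5 and suppliers receiving $26 (the $16.5 wedge).
ΔCS is the trapezoid between Q = 257 and Q = 302 of height $7.5: ½ · (302 + 257) · 7.5 = $2096.25.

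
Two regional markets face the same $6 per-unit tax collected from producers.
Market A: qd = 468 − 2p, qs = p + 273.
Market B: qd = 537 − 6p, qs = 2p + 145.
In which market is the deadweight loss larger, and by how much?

Market B, by $15.

Market A: pre-tax p* = $65, q* = 338; post-tax q = 334; deadweight loss = $12.
Market B: pre-tax p* = $49, q* = 243; post-tax q = 234; deadweight loss = $27.
Difference: $12 vs $27 → market B is larger by $15.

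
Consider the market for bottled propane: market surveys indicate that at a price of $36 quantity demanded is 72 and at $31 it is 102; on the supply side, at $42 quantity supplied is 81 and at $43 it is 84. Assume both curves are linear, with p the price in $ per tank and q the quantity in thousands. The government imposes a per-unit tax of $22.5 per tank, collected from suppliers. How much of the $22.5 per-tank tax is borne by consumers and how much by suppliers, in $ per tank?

Consumers bear $7.5 per tank; suppliers bear $15 per tank.

Demand slope: (102 − 72)/(31 − 36) = -6, so qd = 288 − 6p.
Supply slope: (84 − 81)/(43 − 42) = 3, so qs = 3p − 45.
Before the tax: set 288 − 6p = 3p − 45 → p* = $37, q* = 66.
With the tax collected from suppliers, supply shifts: qs = 3(p − 22.5) − 45.
Solving gives q = 21 with consumers paying $44.5 and suppliers receiving $22 (the $22.5 wedge).
Burden on consumers: $7.5; on suppliers: $15. (They sum to $22.5.)
The less price-elastic side of the market bears the larger share of a per-unit tax.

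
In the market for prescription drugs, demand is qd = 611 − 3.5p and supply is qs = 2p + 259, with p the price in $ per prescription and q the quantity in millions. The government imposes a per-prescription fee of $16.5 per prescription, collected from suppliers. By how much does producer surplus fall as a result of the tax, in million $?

Without the tax, 611 − 3.5p = 2p + 259 gives 5.5p = 352, so p* = $64 and q* = 387.
With the tax collected from suppliers, supply shifts: qs = 2(p − 16.5) + 259.
Solving gives q = 366 with buyers paying $70 and suppliers receiving $53.5 (the $16.5 wedge).
ΔPS is the trapezoid between Q = 366 and Q = 387 of height $10.5: ½ · (387 + 366) · 10.5 = $3953.25.

Producer surplus falls by $3953.25 million.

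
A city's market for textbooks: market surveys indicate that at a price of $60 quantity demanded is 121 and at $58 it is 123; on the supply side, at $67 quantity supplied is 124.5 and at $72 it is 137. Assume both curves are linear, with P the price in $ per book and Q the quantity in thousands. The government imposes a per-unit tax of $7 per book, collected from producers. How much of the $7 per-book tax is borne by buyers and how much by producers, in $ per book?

Demand slope: (123 − 121)/(58 − 60) = -1, so Qd = 181 − P.
Supply slope: (137 − 124.5)/(72 − 67) = 2.5, so Qs = 2.5P − 43.
Without the tax, 181 − P = 2.5P − 43 gives 3.5P = 224, so P* = $64 and Q* = 117.
With the tax collected from producers, supply shifts: Qs = 2.5(P − 7) − 43.
New equilibrium: buyers pay $69, producers receive $62, Q = 112. (Wedge: Pb − Ps = 7.)
Burden on buyers: $5; on producers: $2. (They sum to $7.)

Buyers bear $5 per book; producers bear $2 per book.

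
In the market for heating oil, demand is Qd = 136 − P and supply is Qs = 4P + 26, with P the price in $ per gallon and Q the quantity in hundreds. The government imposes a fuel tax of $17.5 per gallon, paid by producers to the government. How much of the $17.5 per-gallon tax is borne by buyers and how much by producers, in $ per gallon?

Before the tax: set 136 − P = 4P + 26 → P* = $22, Q* = 114.
With the tax collected from producers, supply shifts: Qs = 4(P − 17.5) + 26.
Solving gives Q = 100 with buyers paying $36 and producers receiving $18.5 (the $17.5 wedge).
Burden on buyers: $14; on producers: $3.5. (They sum to $17.5.)

Buyers bear $14 per gallon; producers bear $3.5 per gallon.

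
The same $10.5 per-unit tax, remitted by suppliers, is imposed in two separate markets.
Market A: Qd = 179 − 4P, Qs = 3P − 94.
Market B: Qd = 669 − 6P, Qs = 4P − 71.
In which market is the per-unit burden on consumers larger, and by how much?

Market A: pre-tax P* = $39, Q* = 23; post-tax Q = 5; per-unit burden on consumers = $4.5.
Market B: pre-tax P* = $74, Q* = 225; post-tax Q = 199.8; per-unit burden on consumers = $4.2.
Difference: $4.5 vs $4.2 → market A is larger by $0.3.

Market A, by $0.3.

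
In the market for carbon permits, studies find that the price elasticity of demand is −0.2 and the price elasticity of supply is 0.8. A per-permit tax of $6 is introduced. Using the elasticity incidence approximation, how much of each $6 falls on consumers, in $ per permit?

Consumers bear ≈ $4.8 per permit.

Incidence ratio: consumers' share ≈ εs / (εs + |εd|) = 0.8 / (0.8 + 0.2) = 0.8.
So consumers bear ≈ 0.8 × $6 = $4.8; producers bear $1.2.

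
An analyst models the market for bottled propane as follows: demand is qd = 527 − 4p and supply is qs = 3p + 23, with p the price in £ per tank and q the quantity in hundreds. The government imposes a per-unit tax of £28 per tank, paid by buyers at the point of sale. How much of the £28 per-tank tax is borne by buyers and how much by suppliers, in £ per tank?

Buyers bear £12 per tank; suppliers bear £16 per tank.

Before the tax: set 527 − 4p = 3p + 23 → p* = £72, q* = 239.
With the tax collected from buyers, demand (in seller-price terms) shifts: qd = 527 − 4(p + 28).
Solving gives q = 191 with buyers paying £84 and suppliers receiving £56 (the £28 wedge).
Burden on buyers: £12; on suppliers: £16. (They sum to £28.)
The less price-elastic side of the market bears the larger share of a per-unit tax.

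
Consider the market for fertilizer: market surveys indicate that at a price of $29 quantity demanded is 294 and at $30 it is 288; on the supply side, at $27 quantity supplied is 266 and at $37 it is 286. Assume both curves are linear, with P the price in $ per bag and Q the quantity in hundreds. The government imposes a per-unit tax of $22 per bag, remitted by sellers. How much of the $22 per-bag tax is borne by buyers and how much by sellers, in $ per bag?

Buyers bear $5.5 per bag; sellers bear $16.5 per bag.

Demand slope: (288 − 294)/(30 − 29) = -6, so Qd = 468 − 6P.
Supply slope: (286 − 266)/(37 − 27) = 2, so Qs = 2P + 212.
Without the tax, 468 − 6P = 2P + 212 gives 8P = 256, so P* = $32 and Q* = 276.
With the tax collected from sellers, supply shifts: Qs = 2(P − 22) + 212.
New equilibrium: buyers pay $37.5, sellers receive $15.5, Q = 243. (Wedge: Pb − Ps = 22.)
Burden on buyers: $5.5; on sellers: $16.5. (They sum to $22.)
The less price-elastic side of the market bears the larger share of a per-unit tax.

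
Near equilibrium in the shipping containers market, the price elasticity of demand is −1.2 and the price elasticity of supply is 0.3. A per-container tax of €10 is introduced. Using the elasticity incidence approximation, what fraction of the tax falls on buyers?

Buyers' share ≈ 0.2.

Incidence ratio: buyers' share ≈ εs / (εs + |εd|) = 0.3 / (0.3 + 1.2) = 0.2.
Supply is the less elastic side, so buyers bear the smaller share.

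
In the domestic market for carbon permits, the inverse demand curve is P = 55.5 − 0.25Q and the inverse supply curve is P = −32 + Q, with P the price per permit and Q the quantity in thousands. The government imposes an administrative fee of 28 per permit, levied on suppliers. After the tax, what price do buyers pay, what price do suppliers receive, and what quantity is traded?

Inverting to Q(P) form: Qd = 222 − 4P; Qs = P + 32.
Before the tax: set 222 − 4P = P + 32 → P* = 38, Q* = 70.
With the tax collected from suppliers, supply shifts: Qs = (P − 28) + 32.
Solving gives Q = 47.6 with buyers paying 43.6 and suppliers receiving 15.6 (the 28 wedge).
The less price-elastic side of the market bears the larger share of a per-unit tax.

Buyers pay 43.6; suppliers receive 15.6; quantity = 47.6.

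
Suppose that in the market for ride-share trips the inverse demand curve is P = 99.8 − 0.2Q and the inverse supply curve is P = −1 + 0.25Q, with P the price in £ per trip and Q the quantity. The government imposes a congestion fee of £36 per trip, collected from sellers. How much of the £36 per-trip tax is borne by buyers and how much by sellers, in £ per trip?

Rewrite in direct form: Qd = 499 − 5P and Qs = 4P + 4.
Without the tax, 499 − 5P = 4P + 4 gives 9P = 495, so P* = £55 and Q* = 224.
With the tax collected from sellers, supply shifts: Qs = 4(P − 36) + 4.
New equilibrium: buyers pay £71, sellers receive £35, Q = 144. (Wedge: Pb − Ps = 36.)
Burden on buyers: £16; on sellers: £20. (They sum to £36.)

Buyers bear £16 per trip; sellers bear £20 per trip.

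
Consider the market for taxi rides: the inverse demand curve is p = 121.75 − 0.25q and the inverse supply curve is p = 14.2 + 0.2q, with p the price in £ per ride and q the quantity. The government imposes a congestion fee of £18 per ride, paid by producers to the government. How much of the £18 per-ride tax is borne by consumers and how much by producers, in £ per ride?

Consumers bear £10 per ride; producers bear £8 per ride.

Rewrite in direct form: qd = 487 − 4p and qs = 5p − 71.
Without the tax, 487 − 4p = 5p − 71 gives 9p = 558, so p* = £62 and q* = 239.
With the tax collected from producers, supply shifts: qs = 5(p − 18) − 71.
Solving gives q = 199 with consumers paying £72 and producers receiving £54 (the £18 wedge).
Burden on consumers: £10; on producers: £8. (They sum to £18.)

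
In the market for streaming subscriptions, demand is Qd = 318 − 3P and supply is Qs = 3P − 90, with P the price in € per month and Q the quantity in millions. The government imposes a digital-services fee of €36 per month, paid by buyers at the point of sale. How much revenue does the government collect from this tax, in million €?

Tax revenue = €2160 million.

Without the tax, 318 − 3P = 3P − 90 gives 6P = 408, so P* = €68 and Q* = 114.
With the tax collected from buyers, demand (in seller-price terms) shifts: Qd = 318 − 3(P + 36).
Solving gives Q = 60 with buyers paying €86 and producers receiving €50 (the €36 wedge).
Revenue = t · Q = 36 · 60 = €2160.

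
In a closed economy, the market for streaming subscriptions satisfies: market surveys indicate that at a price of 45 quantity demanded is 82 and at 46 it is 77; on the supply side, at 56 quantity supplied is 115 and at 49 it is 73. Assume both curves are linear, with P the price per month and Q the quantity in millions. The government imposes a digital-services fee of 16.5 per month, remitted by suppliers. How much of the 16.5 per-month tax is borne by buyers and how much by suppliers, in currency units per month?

Buyers bear 9 per month; suppliers bear 7.5 per month.

Demand slope: (77 − 82)/(46 − 45) = -5, so Qd = 307 − 5P.
Supply slope: (73 − 115)/(49 − 56) = 6, so Qs = 6P − 221.
Without the tax, 307 − 5P = 6P − 221 gives 11P = 528, so P* = 48 and Q* = 67.
With the tax collected from suppliers, supply shifts: Qs = 6(P − 16.5) − 221.
New equilibrium: buyers pay 57, suppliers receive 40.5, Q = 22. (Wedge: Pb − Ps = 16.5.)
Burden on buyers: 9; on suppliers: 7.5. (They sum to 16.5.)
The less price-elastic side of the market bears the larger share of a per-unit tax.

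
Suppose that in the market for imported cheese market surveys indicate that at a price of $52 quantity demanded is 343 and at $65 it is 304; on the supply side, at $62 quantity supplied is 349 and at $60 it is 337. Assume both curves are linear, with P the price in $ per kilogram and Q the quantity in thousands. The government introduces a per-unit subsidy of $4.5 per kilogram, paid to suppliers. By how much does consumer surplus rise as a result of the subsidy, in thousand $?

Demand slope: (304 − 343)/(65 − 52) = -3, so Qd = 499 − 3P.
Supply slope: (337 − 349)/(60 − 62) = 6, so Qs = 6P − 23.
Without the subsidy, 499 − 3P = 6P − 23 gives 9P = 522, so P* = $58 and Q* = 325.
With a per-unit subsidy paid to suppliers, each receives P + 4.5 per unit sold, so supply becomes Qs = 6(P + 4.5) − 23.
New equilibrium: buyers pay $55, suppliers receive $59.5, Q = 334. (Wedge: Pb − Ps = −4.5.)
ΔCS is the trapezoid between Q = 334 and Q = 325 of height $3: ½ · (325 + 334) · 3 = $988.5.

Consumer surplus rises by $988.5 thousand.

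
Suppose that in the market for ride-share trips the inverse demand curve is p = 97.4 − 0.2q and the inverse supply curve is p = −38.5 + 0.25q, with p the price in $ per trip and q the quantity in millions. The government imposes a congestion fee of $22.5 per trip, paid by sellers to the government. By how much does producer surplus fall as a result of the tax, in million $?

Rewrite in direct form: qd = 487 − 5p and qs = 4p + 154.
Before the tax: set 487 − 5p = 4p + 154 → p* = $37, q* = 302.
With the tax collected from sellers, supply shifts: qs = 4(p − 22.5) + 154.
New equilibrium: buyers pay $47, sellers receive $24.5, q = 252. (Wedge: pb − ps = 22.5.)
ΔPS is the trapezoid between Q = 252 and Q = 302 of height $12.5: ½ · (302 + 252) · 12.5 = $3462.5.

Producer surplus falls by $3462.5 million.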